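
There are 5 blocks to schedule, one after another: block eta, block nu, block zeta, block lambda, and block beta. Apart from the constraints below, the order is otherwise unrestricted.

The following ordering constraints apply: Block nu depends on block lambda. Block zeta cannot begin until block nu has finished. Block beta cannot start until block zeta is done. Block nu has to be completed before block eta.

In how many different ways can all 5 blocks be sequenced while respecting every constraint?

Only block lambda has no prerequisites, so it must go first.
Systematically extending each partial ordering one block at a time and counting, there are 3 complete orderings.

3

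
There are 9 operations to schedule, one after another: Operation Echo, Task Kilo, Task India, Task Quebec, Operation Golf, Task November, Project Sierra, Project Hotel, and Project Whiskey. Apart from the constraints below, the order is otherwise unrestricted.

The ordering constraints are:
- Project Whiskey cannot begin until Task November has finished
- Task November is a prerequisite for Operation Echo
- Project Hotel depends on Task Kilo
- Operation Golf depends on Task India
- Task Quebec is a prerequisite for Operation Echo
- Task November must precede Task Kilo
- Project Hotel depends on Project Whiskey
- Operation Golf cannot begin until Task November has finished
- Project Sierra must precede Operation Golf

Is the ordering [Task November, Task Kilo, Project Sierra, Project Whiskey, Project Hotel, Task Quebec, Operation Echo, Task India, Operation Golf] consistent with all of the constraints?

Yes

Every stated constraint is respected: Task November sits at position 1, ahead of Operation Golf at position 9, and each of the other listed pairs likewise has the predecessor earlier in the sequence.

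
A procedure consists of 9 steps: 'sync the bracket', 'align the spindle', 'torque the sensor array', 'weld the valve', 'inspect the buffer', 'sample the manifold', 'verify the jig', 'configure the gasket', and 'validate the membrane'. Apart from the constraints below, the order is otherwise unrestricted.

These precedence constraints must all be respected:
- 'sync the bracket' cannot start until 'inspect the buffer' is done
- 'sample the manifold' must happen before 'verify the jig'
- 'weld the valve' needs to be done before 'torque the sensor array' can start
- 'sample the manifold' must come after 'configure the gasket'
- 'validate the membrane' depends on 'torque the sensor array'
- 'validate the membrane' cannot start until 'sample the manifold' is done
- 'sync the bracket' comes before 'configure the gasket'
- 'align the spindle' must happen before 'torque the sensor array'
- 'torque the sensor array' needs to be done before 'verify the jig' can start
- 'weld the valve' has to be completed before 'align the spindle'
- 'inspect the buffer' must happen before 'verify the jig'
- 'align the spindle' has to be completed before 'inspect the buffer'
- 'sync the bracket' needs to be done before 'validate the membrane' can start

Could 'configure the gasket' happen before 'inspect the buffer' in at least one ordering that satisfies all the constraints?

No

The constraints give a chain 'inspect the buffer' → 'sync the bracket' → 'configure the gasket', which forces 'inspect the buffer' before 'configure the gasket'.
Hence 'configure the gasket' can never be scheduled before 'inspect the buffer'.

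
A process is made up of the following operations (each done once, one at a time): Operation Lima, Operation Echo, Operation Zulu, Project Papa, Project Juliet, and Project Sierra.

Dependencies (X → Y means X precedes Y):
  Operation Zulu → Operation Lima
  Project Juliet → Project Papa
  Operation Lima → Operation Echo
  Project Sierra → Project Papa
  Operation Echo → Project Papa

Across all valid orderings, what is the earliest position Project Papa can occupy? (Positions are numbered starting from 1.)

Working backwards through the constraints from Project Papa, its full set of required predecessors is Operation Lima, Operation Echo, Operation Zulu, Project Juliet, Project Sierra — 5 of them.
So at minimum 5 operations come before Project Papa, putting Project Papa no earlier than position 6. That position is achievable by scheduling exactly those predecessors first.

6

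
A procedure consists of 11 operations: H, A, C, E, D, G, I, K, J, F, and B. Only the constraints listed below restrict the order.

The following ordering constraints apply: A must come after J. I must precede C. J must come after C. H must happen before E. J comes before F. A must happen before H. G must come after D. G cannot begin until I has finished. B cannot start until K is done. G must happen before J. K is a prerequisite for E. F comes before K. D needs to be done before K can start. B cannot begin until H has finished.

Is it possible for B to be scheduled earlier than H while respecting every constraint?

Following H → B, H must precede B in every valid ordering.
So no valid ordering can have B before H.

No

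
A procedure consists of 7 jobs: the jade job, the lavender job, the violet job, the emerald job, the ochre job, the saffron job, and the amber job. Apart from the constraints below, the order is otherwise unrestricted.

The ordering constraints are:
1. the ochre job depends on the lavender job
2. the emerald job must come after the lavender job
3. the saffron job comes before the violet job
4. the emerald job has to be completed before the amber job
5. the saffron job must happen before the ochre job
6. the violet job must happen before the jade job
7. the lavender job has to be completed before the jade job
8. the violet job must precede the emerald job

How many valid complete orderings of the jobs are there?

42

The jobs with no prerequisites are the lavender job, the saffron job; any of them can be placed first.
Counting all ways to extend the partial order to a total order gives 42.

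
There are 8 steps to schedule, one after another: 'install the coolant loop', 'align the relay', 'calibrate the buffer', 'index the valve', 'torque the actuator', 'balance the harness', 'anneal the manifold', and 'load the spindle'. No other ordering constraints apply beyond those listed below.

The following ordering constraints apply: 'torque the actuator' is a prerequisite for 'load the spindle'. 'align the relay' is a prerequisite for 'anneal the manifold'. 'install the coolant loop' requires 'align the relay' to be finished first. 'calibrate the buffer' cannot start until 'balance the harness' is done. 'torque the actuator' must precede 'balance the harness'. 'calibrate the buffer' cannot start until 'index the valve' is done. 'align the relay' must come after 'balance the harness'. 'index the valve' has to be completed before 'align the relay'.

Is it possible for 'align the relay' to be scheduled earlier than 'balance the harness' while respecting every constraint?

No

Following 'balance the harness' → 'align the relay', 'balance the harness' must precede 'align the relay' in every valid ordering.
Hence 'align the relay' can never be scheduled before 'balance the harness'.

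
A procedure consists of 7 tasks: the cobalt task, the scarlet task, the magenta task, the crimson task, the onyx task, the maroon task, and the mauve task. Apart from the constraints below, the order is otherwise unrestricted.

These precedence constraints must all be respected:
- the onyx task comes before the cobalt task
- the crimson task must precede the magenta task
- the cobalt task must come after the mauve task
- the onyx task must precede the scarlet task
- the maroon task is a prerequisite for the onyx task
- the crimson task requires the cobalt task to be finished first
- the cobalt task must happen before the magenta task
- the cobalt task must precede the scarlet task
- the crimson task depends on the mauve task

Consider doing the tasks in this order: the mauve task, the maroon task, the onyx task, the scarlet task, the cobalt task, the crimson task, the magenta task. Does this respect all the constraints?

No

The sequence places the scarlet task ahead of the cobalt task.
But one of the constraints requires the cobalt task before the scarlet task, so this ordering violates it.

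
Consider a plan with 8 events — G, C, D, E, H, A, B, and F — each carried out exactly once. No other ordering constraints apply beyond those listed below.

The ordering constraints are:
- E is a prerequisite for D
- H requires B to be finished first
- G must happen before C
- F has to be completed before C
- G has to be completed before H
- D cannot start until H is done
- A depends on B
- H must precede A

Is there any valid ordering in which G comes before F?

No chain of constraints runs from F to G, so F is not required to come first.
That means at least one valid schedule has G before F.

Yes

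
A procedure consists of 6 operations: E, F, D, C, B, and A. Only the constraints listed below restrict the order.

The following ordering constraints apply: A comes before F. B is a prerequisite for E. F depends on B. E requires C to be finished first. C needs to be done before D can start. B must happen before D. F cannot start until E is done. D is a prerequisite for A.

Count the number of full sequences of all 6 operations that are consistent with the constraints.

6

2 operations have no prerequisites (C, B), so any of them could come first.
Systematically extending each partial ordering one operation at a time and counting, there are 6 complete orderings.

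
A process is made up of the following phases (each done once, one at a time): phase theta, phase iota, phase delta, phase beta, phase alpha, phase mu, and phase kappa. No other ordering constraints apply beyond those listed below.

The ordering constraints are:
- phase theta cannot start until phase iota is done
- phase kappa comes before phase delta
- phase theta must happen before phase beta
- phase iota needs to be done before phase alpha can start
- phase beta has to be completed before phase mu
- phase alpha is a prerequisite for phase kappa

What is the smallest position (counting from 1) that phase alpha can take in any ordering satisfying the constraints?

The only phase forced before phase alpha (directly or transitively) is phase iota.
With 1 mandatory predecessor, the earliest phase alpha can sit is position 1+1 = 2, and placing just that one first achieves it.

2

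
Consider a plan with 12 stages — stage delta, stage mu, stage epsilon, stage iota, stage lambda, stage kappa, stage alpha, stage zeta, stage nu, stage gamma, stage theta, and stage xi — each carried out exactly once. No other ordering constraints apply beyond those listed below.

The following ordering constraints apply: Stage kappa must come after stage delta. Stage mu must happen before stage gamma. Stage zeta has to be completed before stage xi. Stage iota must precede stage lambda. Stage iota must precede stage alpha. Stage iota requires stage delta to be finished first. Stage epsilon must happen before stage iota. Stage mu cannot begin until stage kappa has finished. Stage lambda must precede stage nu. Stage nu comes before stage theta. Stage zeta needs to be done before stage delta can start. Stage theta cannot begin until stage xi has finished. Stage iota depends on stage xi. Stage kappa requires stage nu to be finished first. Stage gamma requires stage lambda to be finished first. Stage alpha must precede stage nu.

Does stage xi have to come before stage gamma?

Yes

There is a constraint chain stage xi → stage iota → stage lambda → stage gamma.
Hence stage xi necessarily comes before stage gamma.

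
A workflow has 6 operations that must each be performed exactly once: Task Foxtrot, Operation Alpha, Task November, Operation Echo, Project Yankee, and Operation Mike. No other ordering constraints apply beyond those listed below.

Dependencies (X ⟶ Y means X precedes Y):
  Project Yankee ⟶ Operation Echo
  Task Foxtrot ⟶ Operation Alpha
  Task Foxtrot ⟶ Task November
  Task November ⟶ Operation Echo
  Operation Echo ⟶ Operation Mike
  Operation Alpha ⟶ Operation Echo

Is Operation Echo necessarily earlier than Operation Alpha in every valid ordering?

No

The constraints actually force Operation Alpha before Operation Echo (via Operation Alpha → Operation Echo), not the other way around.
So Operation Echo does not have to come before Operation Alpha — it cannot.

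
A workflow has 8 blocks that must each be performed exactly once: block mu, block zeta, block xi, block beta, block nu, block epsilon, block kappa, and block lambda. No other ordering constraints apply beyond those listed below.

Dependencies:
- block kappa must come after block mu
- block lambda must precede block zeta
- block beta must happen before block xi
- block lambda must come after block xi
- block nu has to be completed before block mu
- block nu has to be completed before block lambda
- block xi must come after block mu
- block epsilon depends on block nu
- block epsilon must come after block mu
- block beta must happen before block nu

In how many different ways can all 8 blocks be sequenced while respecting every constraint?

Only block beta has no prerequisites, so it must go first.
Counting all ways to extend the partial order to a total order gives 20.

20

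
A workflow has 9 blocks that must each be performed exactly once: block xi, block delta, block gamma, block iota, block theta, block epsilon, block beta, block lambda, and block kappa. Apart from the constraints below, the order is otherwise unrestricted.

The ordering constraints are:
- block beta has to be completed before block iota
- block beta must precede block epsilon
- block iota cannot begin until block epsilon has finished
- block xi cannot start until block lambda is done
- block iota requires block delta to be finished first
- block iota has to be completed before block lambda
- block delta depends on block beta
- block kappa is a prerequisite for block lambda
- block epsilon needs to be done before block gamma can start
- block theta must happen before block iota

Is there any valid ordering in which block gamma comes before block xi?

Nothing in the constraints forces block xi before block gamma — there is no chain from block xi to block gamma.
That means at least one valid schedule has block gamma before block xi.

Yes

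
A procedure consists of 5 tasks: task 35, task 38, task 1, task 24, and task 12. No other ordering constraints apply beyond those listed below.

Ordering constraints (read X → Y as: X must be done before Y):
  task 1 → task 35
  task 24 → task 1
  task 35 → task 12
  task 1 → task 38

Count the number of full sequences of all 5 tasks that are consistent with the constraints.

3

Task 24 is the only task with nothing required before it, so every ordering starts there.
Systematically extending each partial ordering one task at a time and counting, there are 3 complete orderings.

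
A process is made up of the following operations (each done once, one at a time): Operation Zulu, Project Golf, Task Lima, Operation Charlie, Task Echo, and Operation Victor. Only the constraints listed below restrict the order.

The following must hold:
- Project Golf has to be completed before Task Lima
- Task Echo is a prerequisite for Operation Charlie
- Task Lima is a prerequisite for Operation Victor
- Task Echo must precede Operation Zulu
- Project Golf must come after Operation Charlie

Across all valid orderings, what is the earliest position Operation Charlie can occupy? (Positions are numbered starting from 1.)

Working backwards through the constraints from Operation Charlie, its only required predecessor is Task Echo.
So at minimum 1 operation comes before Operation Charlie, putting Operation Charlie no earlier than position 2. That position is achievable by scheduling exactly that predecessor first.

2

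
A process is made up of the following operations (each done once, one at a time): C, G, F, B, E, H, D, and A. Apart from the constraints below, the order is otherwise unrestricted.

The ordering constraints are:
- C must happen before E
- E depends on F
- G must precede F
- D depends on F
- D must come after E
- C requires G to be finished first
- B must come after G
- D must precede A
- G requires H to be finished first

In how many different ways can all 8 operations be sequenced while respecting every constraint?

Only H has no prerequisites, so it must go first.
Systematically extending each partial ordering one operation at a time and counting, there are 12 complete orderings.

12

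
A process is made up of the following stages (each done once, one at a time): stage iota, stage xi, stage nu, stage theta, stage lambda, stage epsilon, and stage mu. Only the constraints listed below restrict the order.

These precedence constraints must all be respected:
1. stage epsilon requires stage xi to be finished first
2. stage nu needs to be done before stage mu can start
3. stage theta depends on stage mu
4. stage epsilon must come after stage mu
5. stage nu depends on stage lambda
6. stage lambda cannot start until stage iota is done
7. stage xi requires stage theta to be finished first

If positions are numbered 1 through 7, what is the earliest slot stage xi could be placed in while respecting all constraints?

6

The stages that are forced before stage xi, directly or transitively, are stage iota, stage nu, stage theta, stage lambda, stage mu. That's 5 stages.
So at minimum 5 stages come before stage xi, putting stage xi no earlier than position 6. That position is achievable by scheduling exactly those predecessors first.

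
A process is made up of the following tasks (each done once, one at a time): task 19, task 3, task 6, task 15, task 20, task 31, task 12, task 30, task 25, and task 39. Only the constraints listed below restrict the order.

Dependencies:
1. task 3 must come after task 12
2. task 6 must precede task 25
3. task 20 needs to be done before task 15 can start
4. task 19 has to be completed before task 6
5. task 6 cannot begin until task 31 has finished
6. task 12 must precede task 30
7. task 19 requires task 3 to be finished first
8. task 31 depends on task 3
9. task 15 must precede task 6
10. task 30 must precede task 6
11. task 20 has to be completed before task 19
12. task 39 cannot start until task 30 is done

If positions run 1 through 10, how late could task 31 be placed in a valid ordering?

Following every chain forward from task 31, the tasks that must come later are task 6, task 25 — 2 of them.
So at least 2 tasks follow task 31, putting task 31 no later than position 8. That position is achievable by scheduling everything else first.

8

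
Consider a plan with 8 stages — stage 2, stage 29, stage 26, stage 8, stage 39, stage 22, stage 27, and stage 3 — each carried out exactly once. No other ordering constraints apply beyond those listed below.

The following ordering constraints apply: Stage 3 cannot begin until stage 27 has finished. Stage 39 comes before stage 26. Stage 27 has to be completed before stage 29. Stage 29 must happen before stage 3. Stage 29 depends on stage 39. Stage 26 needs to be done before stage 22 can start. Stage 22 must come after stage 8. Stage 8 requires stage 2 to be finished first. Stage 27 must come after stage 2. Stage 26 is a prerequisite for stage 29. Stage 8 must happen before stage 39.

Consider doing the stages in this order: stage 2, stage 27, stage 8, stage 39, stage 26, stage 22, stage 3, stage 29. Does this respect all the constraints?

Here stage 29 comes after stage 3.
But one of the constraints requires stage 29 before stage 3, so this ordering violates it.

No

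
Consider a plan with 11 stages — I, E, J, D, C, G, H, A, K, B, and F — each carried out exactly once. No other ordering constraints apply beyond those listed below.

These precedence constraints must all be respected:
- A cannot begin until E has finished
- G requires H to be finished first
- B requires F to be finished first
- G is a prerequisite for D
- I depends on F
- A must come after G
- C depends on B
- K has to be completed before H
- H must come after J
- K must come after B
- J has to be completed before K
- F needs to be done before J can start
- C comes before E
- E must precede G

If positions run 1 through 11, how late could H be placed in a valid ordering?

Following every chain forward from H, the stages that must come later are D, G, A — 3 of them.
So at least 3 stages follow H, putting H no later than position 8. That position is achievable by scheduling everything else first.

8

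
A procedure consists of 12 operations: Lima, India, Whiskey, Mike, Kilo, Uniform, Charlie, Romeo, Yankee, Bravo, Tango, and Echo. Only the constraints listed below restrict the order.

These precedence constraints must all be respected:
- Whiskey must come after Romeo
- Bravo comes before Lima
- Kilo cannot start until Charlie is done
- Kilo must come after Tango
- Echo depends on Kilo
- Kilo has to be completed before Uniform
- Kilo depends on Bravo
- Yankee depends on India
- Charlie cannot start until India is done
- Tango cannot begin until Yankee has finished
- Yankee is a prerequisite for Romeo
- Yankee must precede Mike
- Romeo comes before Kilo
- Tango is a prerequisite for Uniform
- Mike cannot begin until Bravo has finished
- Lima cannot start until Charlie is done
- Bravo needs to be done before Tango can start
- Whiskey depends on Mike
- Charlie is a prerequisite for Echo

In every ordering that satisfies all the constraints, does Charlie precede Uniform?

Chaining the stated constraints: Charlie → Kilo → Uniform.
Hence Charlie necessarily comes before Uniform.

Yes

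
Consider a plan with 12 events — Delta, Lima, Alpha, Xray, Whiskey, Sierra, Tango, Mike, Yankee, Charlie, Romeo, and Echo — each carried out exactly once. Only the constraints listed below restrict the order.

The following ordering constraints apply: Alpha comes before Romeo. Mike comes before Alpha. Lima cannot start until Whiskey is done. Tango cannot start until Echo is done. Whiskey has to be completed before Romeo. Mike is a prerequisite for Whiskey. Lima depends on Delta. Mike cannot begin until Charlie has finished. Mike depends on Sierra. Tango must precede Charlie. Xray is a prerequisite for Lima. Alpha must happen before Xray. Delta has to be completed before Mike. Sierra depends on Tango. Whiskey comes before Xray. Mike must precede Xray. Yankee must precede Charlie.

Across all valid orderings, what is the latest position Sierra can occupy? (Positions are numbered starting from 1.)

The events that are forced after Sierra, directly or by a chain of constraints, are Lima, Alpha, Xray, Whiskey, Mike, Romeo. That's 6 events.
With 6 mandatory successors out of 12 events total, the latest slot for Sierra is 12−6 = 6, and it's reachable by doing all non-successors before Sierra.

6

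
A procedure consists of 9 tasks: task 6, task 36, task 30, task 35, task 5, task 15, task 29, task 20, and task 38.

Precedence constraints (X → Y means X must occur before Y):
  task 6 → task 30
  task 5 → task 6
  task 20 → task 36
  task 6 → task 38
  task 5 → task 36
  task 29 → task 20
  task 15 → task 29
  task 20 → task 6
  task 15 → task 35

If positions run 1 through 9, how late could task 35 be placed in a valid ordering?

No constraint forces any task after task 35, so it can be placed last, in position 9.

9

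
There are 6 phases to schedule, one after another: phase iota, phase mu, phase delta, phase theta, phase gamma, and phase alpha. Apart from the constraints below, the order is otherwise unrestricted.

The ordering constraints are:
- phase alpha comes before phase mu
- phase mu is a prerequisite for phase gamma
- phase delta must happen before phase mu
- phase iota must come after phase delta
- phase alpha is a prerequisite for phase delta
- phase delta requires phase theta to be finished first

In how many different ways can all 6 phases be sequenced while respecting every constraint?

2 phases have no prerequisites (phase theta, phase alpha), so any of them could come first.
Enumerating by repeatedly choosing an available phase (one whose prerequisites are all placed) gives 6 distinct complete orderings.

6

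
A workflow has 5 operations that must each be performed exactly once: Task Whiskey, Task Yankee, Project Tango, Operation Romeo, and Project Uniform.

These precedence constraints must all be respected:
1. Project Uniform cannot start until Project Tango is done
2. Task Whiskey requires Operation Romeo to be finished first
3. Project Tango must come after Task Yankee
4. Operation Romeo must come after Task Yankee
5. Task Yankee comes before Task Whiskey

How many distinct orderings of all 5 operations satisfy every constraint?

Only Task Yankee has no prerequisites, so it must go first.
Counting all ways to extend the partial order to a total order gives 6.

6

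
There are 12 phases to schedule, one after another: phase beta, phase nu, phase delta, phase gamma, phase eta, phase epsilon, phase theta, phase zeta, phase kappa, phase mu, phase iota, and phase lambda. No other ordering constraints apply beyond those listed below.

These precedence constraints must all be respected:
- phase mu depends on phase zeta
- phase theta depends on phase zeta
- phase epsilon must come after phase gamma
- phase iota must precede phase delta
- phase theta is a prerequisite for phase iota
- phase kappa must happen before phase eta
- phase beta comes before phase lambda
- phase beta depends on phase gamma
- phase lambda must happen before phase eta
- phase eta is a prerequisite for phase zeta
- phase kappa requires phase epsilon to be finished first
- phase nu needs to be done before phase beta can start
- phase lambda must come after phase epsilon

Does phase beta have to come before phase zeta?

Yes

Tracing the constraints gives a chain: phase beta → phase lambda → phase eta → phase zeta.
That forces phase beta before phase zeta in every valid schedule.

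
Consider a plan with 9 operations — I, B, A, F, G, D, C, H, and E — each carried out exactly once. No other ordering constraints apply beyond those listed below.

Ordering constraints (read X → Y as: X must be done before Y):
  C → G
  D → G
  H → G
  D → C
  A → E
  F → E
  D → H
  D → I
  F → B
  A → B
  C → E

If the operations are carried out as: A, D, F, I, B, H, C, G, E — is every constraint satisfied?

Checking each listed constraint against this order: for instance, A is in position 1 and E in position 9, so that constraint holds — and the remaining constraints check out the same way.

Yes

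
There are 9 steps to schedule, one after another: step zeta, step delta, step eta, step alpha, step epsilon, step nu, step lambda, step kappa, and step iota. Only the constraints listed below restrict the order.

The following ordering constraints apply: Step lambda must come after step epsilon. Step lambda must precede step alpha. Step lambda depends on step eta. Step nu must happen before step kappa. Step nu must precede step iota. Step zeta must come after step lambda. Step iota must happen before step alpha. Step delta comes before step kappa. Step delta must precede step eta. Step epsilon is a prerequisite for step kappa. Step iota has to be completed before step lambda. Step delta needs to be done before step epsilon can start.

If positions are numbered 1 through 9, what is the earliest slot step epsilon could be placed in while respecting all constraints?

2

Working backwards through the constraints from step epsilon, its only required predecessor is step delta.
With 1 mandatory predecessor, the earliest step epsilon can sit is position 1+1 = 2, and placing just that one first achieves it.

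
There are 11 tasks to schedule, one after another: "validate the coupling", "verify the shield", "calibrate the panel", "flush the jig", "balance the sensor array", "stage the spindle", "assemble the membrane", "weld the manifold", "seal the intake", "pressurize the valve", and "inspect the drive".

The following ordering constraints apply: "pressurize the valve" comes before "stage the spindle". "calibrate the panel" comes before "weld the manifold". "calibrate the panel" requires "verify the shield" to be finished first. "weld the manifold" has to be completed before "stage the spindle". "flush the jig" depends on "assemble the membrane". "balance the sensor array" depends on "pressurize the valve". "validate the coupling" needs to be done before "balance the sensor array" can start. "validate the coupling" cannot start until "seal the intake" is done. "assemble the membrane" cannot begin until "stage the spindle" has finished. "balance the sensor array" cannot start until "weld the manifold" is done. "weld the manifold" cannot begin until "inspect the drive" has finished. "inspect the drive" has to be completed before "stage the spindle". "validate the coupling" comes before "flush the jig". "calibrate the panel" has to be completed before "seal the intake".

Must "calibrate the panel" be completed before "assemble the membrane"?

Yes

Following the dependencies: "calibrate the panel" → "weld the manifold" → "stage the spindle" → "assemble the membrane".
That forces "calibrate the panel" before "assemble the membrane" in every valid schedule.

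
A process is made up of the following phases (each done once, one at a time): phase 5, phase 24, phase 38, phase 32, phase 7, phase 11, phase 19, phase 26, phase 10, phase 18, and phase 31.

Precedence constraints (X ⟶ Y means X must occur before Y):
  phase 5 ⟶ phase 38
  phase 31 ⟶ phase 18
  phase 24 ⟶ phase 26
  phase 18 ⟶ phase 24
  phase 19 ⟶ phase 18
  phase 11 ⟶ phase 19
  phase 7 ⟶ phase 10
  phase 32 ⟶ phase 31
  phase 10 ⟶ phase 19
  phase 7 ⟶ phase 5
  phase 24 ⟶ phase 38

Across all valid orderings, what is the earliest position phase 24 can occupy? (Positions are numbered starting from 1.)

The phases that are forced before phase 24, directly or transitively, are phase 32, phase 7, phase 11, phase 19, phase 10, phase 18, phase 31. That's 7 phases.
With 7 mandatory predecessors, the earliest phase 24 can sit is position 7+1 = 8, and placing just those 7 first achieves it.

8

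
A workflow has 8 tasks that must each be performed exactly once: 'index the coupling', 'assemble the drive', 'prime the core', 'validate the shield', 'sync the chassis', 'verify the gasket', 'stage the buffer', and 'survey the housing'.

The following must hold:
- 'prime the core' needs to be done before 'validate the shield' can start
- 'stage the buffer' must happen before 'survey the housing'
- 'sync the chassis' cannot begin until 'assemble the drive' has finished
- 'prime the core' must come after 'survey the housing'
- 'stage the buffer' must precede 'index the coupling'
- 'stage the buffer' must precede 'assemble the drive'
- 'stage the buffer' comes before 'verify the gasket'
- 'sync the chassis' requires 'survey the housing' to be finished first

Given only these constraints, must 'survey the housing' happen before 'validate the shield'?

Yes

Following the dependencies: 'survey the housing' → 'prime the core' → 'validate the shield'.
That forces 'survey the housing' before 'validate the shield' in every valid schedule.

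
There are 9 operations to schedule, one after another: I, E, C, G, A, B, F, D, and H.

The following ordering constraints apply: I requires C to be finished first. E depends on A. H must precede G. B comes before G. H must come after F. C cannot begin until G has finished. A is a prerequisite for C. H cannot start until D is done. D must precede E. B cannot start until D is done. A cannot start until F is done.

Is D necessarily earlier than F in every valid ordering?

No

No chain of constraints connects D to F in either direction.
A valid ordering placing F before D exists, so the answer is no.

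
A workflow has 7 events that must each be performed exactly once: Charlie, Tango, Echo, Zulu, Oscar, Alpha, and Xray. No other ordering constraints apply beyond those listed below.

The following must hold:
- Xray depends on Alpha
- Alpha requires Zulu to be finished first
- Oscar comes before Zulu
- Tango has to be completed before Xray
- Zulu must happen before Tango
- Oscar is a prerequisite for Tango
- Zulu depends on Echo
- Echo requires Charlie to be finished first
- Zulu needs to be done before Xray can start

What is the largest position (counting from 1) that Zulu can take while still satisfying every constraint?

Following every chain forward from Zulu, the events that must come later are Tango, Alpha, Xray — 3 of them.
With 3 mandatory successors out of 7 events total, the latest slot for Zulu is 7−3 = 4, and it's reachable by doing all non-successors before Zulu.

4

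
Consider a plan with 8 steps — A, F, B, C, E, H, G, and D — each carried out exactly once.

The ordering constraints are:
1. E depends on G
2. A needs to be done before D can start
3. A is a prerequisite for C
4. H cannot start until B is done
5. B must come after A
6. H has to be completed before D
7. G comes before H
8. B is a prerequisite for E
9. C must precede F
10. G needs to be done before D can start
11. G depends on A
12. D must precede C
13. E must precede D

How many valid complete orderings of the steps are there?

A is the only step with nothing required before it, so every ordering starts there.
Enumerating by repeatedly choosing an available step (one whose prerequisites are all placed) gives 4 distinct complete orderings.

4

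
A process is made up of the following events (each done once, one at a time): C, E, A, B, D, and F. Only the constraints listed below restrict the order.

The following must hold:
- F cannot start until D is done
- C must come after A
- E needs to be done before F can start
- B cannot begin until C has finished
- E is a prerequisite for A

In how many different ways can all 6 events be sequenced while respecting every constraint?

14

2 events have no prerequisites (E, D), so any of them could come first.
Enumerating by repeatedly choosing an available event (one whose prerequisites are all placed) gives 14 distinct complete orderings.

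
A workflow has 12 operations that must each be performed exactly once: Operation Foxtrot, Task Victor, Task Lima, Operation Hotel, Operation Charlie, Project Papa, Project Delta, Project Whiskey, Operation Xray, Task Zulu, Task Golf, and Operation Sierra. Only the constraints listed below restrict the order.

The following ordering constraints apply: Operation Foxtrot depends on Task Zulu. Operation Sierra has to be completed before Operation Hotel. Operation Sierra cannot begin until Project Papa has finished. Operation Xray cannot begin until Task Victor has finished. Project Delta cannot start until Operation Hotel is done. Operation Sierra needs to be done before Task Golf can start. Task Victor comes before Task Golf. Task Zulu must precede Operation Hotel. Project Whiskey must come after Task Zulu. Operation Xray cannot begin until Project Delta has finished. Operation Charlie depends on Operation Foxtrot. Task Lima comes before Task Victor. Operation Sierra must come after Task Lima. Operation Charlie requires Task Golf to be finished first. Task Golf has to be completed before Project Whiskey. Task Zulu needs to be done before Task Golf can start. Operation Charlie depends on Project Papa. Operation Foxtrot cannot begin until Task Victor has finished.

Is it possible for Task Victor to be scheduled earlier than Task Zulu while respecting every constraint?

Yes

No chain of constraints runs from Task Zulu to Task Victor, so Task Zulu is not required to come first.
That means at least one valid schedule has Task Victor before Task Zulu.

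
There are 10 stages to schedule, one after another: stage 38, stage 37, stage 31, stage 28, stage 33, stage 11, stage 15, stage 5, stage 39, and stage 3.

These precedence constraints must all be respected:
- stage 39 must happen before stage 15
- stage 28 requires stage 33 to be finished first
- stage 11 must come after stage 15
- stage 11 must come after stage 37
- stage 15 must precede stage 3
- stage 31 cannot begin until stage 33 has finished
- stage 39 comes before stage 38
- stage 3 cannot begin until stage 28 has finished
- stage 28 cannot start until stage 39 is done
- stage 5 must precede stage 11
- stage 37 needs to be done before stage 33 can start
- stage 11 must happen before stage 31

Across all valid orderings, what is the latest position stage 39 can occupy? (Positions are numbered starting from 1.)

Following every chain forward from stage 39, the stages that must come later are stage 38, stage 31, stage 28, stage 11, stage 15, stage 3 — 6 of them.
With 6 mandatory successors out of 10 stages total, the latest slot for stage 39 is 10−6 = 4, and it's reachable by doing all non-successors before stage 39.

4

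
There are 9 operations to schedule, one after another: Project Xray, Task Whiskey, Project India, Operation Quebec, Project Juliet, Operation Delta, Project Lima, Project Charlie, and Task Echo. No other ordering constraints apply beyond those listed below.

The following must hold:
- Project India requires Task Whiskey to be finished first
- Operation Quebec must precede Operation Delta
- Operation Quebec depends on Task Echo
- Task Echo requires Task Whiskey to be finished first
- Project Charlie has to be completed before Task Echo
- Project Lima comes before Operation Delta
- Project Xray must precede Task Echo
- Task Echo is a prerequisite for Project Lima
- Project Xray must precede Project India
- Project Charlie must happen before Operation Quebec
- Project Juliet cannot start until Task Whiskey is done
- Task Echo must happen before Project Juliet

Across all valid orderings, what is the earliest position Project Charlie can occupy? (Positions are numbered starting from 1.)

No constraint forces any other operation before Project Charlie, so it can be placed first.

1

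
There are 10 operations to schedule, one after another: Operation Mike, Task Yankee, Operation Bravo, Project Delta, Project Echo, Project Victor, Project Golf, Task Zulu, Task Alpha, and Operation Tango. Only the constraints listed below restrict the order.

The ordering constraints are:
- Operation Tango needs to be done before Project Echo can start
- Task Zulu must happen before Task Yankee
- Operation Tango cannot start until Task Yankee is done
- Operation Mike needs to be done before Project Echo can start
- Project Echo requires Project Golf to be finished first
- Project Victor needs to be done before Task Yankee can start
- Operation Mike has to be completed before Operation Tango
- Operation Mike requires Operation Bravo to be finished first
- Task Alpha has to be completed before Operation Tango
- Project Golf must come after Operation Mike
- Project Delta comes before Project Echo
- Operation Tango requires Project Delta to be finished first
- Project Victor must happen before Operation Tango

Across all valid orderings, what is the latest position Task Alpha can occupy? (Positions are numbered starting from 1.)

8

The operations that are forced after Task Alpha, directly or by a chain of constraints, are Project Echo, Operation Tango. That's 2 operations.
With 2 mandatory successors out of 10 operations total, the latest slot for Task Alpha is 10−2 = 8, and it's reachable by doing all non-successors before Task Alpha.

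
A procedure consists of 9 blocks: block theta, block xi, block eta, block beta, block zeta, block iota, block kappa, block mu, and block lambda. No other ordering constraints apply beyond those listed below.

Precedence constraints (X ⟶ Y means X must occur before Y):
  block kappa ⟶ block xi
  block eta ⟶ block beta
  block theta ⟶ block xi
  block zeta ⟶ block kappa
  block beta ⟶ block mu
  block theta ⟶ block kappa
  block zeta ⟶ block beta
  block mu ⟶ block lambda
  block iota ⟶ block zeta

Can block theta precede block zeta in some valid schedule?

Yes

The constraints leave block theta and block zeta unordered relative to each other; nothing requires block zeta earlier.
So a valid ordering placing block theta earlier than block zeta exists.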